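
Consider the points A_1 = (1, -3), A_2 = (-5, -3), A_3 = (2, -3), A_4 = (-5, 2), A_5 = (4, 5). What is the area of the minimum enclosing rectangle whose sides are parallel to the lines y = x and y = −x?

In coordinates u = x + y, v = x − y the rectangle is axis-aligned; the map (x,y)→(u,v) scales areas by 2.
u-values: -2, -8, -1, -3, 9; range = 9 − (-8) = 17.
v-values: 4, -2, 5, -7, -1; range = 5 − (-7) = 12.
Area = (17 × 12) / 2 = 102.

102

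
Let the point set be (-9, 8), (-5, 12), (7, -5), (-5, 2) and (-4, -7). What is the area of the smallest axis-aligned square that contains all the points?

The bounding box has width 16 and height 19.
An axis-aligned square enclosing the set must have side ≥ max(width, height).
So the minimum side is max(16, 19) = 19.
Area = 19² = 361.

361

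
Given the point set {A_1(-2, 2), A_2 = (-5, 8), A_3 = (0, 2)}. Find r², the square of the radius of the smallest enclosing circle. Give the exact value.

Side lengths²: A_1A_2² = 45, A_1A_3² = 4, A_2A_3² = 61.
Since A_2A_3² = 61 ≥ 45 + 4 = 49, the angle opposite A_2A_3 is not acute, so the smallest enclosing circle has A_2A_3 as diameter.
Centre = midpoint of A_2A_3 = (-2.5, 5), r² = 61/4 = 15.25.

15.25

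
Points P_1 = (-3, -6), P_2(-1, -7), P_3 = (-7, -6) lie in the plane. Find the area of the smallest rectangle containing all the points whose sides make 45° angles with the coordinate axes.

In coordinates u = x + y, v = x − y the rectangle is axis-aligned; the map (x,y)→(u,v) scales areas by 2.
u-values: -9, -8, -13; range = -8 − (-13) = 5.
v-values: 3, 6, -1; range = 6 − (-1) = 7.
Area = (5 × 7) / 2 = 17.5.

17.5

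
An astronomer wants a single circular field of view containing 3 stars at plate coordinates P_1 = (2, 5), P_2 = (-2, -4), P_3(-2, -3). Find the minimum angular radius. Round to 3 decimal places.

Side lengths²: P_1P_2² = 97, P_1P_3² = 80, P_2P_3² = 1.
Since P_1P_2² = 97 ≥ 80 + 1 = 81, the angle opposite P_1P_2 is not acute, so the smallest enclosing circle has P_1P_2 as diameter.
Centre = midpoint of P_1P_2 = (0, 0.5), r² = 97/4 = 24.25.
r = √(24.25) ≈ 4.924.

4.924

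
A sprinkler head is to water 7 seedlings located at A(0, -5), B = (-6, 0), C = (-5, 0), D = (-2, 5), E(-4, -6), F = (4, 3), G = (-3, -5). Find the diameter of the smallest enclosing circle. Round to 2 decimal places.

A smallest enclosing disk is always determined by at most three of the input points on its boundary.
The minimum enclosing circle is determined by three boundary points: D, E, F.
Their circumcentre is (-9/14, -13/14) with r² = 3625/98.
The farthest remaining point B is at distance² 2897/98 ≤ 3625/98.
Diameter = 2r = 2√(3625/98) ≈ 12.16.

12.16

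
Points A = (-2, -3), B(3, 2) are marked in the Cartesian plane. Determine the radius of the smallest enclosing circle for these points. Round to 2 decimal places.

3.54

The smallest circle enclosing two points has them as diameter endpoints.
Centre = midpoint = (0.5, -0.5); r² = |AB|²/4 = 50/4 = 12.5.
r = √(12.5) ≈ 3.54.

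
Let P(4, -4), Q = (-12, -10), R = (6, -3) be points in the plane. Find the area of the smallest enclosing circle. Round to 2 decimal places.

292.95

Side lengths²: PQ² = 292, PR² = 5, QR² = 373.
Since QR² = 373 ≥ 292 + 5 = 297, the angle opposite QR is not acute, so the smallest enclosing circle has QR as diameter.
Centre = midpoint of QR = (-3, -6.5), r² = 373/4 = 93.25.
Area = π·r² = π·93.25 ≈ 292.95.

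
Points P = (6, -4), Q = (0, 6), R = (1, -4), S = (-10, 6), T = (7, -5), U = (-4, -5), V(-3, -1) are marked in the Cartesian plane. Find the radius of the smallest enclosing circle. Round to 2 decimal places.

By Welzl's lemma the MEC is supported by two points (diametrically opposite) or three points (on a circumcircle).
The farthest pair is S–T with squared distance 410. The circle on this segment as diameter has centre (-1.5, 0.5) and r² = 410/4 = 102.5.
Check P: distance² to centre = 76.5 ≤ 102.5, so it lies inside.
All remaining points lie in this disk, and no smaller disk contains both endpoints, so this is the minimum enclosing circle.
r = √(102.5) ≈ 10.12.

10.12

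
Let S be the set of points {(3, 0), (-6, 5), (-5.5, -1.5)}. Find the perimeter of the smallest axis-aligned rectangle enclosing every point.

31

Width = max x − min x = 3 − (-6) = 9.
Height = max y − min y = 5 − (-1.5) = 6.5.
Perimeter = 2(9 + 6.5) = 31.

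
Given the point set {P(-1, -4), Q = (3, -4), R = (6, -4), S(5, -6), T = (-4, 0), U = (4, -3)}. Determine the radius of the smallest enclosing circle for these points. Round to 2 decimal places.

The minimum enclosing circle is determined by three boundary points: R, S, T.
Their circumcentre is (0.75, -2.625) with r² = 29.453125.
The farthest remaining point U is at distance² 10.703125 ≤ 29.453125.
r = √(29.453125) ≈ 5.43.

5.43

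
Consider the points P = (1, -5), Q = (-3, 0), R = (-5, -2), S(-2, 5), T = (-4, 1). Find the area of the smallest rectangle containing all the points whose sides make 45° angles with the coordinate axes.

In coordinates u = x + y, v = x − y the rectangle is axis-aligned; the map (x,y)→(u,v) scales areas by 2.
u-values: -4, -3, -7, 3, -3; range = 3 − (-7) = 10.
v-values: 6, -3, -3, -7, -5; range = 6 − (-7) = 13.
Area = (10 × 13) / 2 = 65.

65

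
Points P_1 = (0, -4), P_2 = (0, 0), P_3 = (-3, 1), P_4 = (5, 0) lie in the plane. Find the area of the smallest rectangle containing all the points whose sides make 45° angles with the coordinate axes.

40.5

In coordinates u = x + y, v = x − y the rectangle is axis-aligned; the map (x,y)→(u,v) scales areas by 2.
u-values: -4, 0, -2, 5; range = 5 − (-4) = 9.
v-values: 4, 0, -4, 5; range = 5 − (-4) = 9.
Area = (9 × 9) / 2 = 40.5.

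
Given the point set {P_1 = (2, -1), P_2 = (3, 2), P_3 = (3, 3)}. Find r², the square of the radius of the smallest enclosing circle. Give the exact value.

Side lengths²: P_1P_2² = 10, P_1P_3² = 17, P_2P_3² = 1.
Since P_1P_3² = 17 ≥ 10 + 1 = 11, the angle opposite P_1P_3 is not acute, so the smallest enclosing circle has P_1P_3 as diameter.
Centre = midpoint of P_1P_3 = (2.5, 1), r² = 17/4 = 4.25.

4.25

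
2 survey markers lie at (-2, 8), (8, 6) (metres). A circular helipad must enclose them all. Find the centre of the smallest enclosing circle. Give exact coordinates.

The smallest circle enclosing two points has them as diameter endpoints.
Centre = midpoint = (3, 7); r² = |(-2, 8)−(8, 6)|²/4 = 104/4 = 26.
Centre = (3, 7).

(3, 7)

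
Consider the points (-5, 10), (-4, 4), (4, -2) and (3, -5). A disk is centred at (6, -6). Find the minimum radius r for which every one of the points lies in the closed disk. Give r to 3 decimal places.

19.416

The required radius is the distance from (6, -6) to the farthest point.
Squared distances: 377, 200, 20, 10.
Maximum is 377, attained at (-5, 10).
r = √377 ≈ 19.416.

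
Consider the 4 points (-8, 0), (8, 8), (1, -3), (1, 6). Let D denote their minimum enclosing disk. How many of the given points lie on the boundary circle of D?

2

The minimum enclosing circle of a finite set is fixed by two of the points (as a diameter) or three (as a circumcircle).
The farthest pair is (-8, 0)–(8, 8) with squared distance 320. The circle on this segment as diameter has centre (0, 4) and r² = 320/4 = 80.
Check (1, -3): distance² to centre = 50 ≤ 80, so it lies inside.
All remaining points lie in this disk, and no smaller disk contains both endpoints, so this is the minimum enclosing circle.
The points at distance exactly r from the centre are (-8, 0), (8, 8) — 2 points.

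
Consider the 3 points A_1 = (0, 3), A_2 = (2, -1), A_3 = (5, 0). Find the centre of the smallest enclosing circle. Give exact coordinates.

(2.5, 1.5)

Side lengths²: A_1A_2² = 20, A_1A_3² = 34, A_2A_3² = 10.
Since A_1A_3² = 34 ≥ 20 + 10 = 30, the angle opposite A_1A_3 is not acute, so the smallest enclosing circle has A_1A_3 as diameter.
Centre = midpoint of A_1A_3 = (2.5, 1.5), r² = 34/4 = 8.5.
Centre = (2.5, 1.5).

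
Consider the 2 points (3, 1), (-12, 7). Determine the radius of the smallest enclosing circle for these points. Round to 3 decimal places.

The smallest circle enclosing two points has them as diameter endpoints.
Centre = midpoint = (-4.5, 4); r² = |(3, 1)−(-12, 7)|²/4 = 261/4 = 65.25.
r = √(65.25) ≈ 8.078.

8.078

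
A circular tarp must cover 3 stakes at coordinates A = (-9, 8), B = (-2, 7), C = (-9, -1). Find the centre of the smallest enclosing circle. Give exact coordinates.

(-85/14, 3.5)

Side lengths²: AB² = 50, AC² = 81, BC² = 113.
Since BC² = 113 < 81 + 50 = 131, the triangle is acute, so the smallest enclosing circle is the circumcircle.
Circumcentre = (-85/14, 3.5), r² = 2825/98.
Centre = (-85/14, 3.5).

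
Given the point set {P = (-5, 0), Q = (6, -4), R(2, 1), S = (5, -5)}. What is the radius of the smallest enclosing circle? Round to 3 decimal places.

5.852

The farthest pair is P–Q with squared distance 137. The circle on this segment as diameter has centre (0.5, -2) and r² = 137/4 = 34.25.
Check R: distance² to centre = 11.25 ≤ 34.25, so it lies inside.
All remaining points lie in this disk, and no smaller disk contains both endpoints, so this is the minimum enclosing circle.
r = √(34.25) ≈ 5.852.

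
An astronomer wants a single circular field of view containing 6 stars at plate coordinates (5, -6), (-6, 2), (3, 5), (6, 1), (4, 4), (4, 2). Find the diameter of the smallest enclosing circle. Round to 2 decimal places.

The minimum enclosing circle is determined by three boundary points: (5, -6), (-6, 2), (3, 5).
Their circumcentre is (1/14, -17/14) with r² = 4625/98.
The farthest remaining point (4, 4) is at distance² 4177/98 ≤ 4625/98.
Diameter = 2r = 2√(4625/98) ≈ 13.74.

13.74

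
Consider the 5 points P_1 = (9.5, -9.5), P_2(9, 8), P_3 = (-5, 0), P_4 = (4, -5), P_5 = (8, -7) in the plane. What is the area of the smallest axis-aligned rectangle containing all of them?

253.75

x ranges over [-5, 9.5], width 14.5.
y ranges over [-9.5, 8], height 17.5.
Area = 14.5 × 17.5 = 253.75.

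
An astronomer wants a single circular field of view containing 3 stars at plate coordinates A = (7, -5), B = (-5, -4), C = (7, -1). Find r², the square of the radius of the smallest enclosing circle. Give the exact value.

38.515625

Side lengths²: AB² = 145, AC² = 16, BC² = 153.
Since BC² = 153 < 145 + 16 = 161, the triangle is acute, so the smallest enclosing circle is the circumcircle.
Circumcentre = (1.125, -3), r² = 38.515625.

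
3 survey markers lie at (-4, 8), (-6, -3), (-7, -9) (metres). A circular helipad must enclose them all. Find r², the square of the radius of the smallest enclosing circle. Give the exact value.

74.5

Call the three points A, B, C in the order given.
Side lengths²: AB² = 125, AC² = 298, BC² = 37.
Since AC² = 298 ≥ 125 + 37 = 162, the angle opposite AC is not acute, so the smallest enclosing circle has AC as diameter.
Centre = midpoint of AC = (-5.5, -0.5), r² = 298/4 = 74.5.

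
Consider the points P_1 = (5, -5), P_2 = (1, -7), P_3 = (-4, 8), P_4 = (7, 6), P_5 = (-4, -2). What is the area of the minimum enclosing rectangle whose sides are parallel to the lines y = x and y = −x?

In coordinates u = x + y, v = x − y the rectangle is axis-aligned; the map (x,y)→(u,v) scales areas by 2.
u-values: 0, -6, 4, 13, -6; range = 13 − (-6) = 19.
v-values: 10, 8, -12, 1, -2; range = 10 − (-12) = 22.
Area = (19 × 22) / 2 = 209.

209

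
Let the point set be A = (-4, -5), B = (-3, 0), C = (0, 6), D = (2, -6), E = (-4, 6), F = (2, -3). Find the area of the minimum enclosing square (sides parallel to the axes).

144

The bounding box has width 6 and height 12.
An axis-aligned square enclosing the set must have side ≥ max(width, height).
So the minimum side is max(6, 12) = 12.
Area = 12² = 144.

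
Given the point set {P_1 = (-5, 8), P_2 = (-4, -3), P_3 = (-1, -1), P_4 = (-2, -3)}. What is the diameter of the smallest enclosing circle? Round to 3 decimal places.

A smallest enclosing disk is always determined by at most three of the input points on its boundary.
The farthest pair is P_1–P_4 with squared distance 130. The circle on this segment as diameter has centre (-3.5, 2.5) and r² = 130/4 = 32.5.
Check P_2: distance² to centre = 30.5 ≤ 32.5, so it lies inside.
All remaining points lie in this disk, and no smaller disk contains both endpoints, so this is the minimum enclosing circle.
Diameter = 2r = 2√(32.5) ≈ 11.402.

11.402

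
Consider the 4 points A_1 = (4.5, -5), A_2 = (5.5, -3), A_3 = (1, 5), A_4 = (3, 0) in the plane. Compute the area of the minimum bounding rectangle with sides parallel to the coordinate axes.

45

x ranges over [1, 5.5], width 4.5.
y ranges over [-5, 5], height 10.
Area = 4.5 × 10 = 45.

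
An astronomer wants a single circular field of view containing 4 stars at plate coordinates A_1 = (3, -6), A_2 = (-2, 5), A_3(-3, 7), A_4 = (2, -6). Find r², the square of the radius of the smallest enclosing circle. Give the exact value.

The farthest pair is A_1–A_3 with squared distance 205. The circle on this segment as diameter has centre (0, 0.5) and r² = 205/4 = 51.25.
Check A_2: distance² to centre = 24.25 ≤ 51.25, so it lies inside.
All remaining points lie in this disk, and no smaller disk contains both endpoints, so this is the minimum enclosing circle.

51.25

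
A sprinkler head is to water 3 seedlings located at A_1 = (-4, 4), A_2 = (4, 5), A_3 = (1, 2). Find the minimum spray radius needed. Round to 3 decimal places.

Side lengths²: A_1A_2² = 65, A_1A_3² = 29, A_2A_3² = 18.
Since A_1A_2² = 65 ≥ 29 + 18 = 47, the angle opposite A_1A_2 is not acute, so the smallest enclosing circle has A_1A_2 as diameter.
Centre = midpoint of A_1A_2 = (0, 4.5), r² = 65/4 = 16.25.
r = √(16.25) ≈ 4.031.

4.031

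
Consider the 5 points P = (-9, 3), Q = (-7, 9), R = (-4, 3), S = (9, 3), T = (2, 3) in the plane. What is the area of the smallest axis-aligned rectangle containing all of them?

108

x ranges over [-9, 9], width 18.
y ranges over [3, 9], height 6.
Area = 18 × 6 = 108.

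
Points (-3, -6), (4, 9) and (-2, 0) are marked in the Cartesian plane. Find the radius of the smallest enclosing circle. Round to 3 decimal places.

8.276

Call the three points A, B, C in the order given.
Side lengths²: AB² = 274, AC² = 37, BC² = 117.
Since AB² = 274 ≥ 117 + 37 = 154, the angle opposite AB is not acute, so the smallest enclosing circle has AB as diameter.
Centre = midpoint of AB = (0.5, 1.5), r² = 274/4 = 68.5.
r = √(68.5) ≈ 8.276.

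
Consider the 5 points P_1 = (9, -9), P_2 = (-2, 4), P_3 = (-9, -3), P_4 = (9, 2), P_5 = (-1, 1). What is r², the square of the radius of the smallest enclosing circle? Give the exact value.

The minimum enclosing circle of a finite set is fixed by two of the points (as a diameter) or three (as a circumcircle).
The minimum enclosing circle is determined by three boundary points: P_1, P_3, P_4.
Their circumcentre is (5/6, -3.5) with r² = 1745/18.
The farthest remaining point P_2 is at distance² 1157/18 ≤ 1745/18.

1745/18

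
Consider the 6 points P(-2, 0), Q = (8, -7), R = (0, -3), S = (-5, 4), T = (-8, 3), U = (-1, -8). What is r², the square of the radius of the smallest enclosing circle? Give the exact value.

The farthest pair is Q–T with squared distance 356. The circle on this segment as diameter has centre (0, -2) and r² = 356/4 = 89.
Check P: distance² to centre = 8 ≤ 89, so it lies inside.
All remaining points lie in this disk, and no smaller disk contains both endpoints, so this is the minimum enclosing circle.

89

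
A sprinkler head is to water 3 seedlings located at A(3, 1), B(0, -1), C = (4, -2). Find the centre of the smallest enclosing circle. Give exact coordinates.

(47/22, -21/22)

Side lengths²: AB² = 13, AC² = 10, BC² = 17.
Since BC² = 17 < 13 + 10 = 23, the triangle is acute, so the smallest enclosing circle is the circumcircle.
Circumcentre = (47/22, -21/22), r² = 1105/242.
Centre = (47/22, -21/22).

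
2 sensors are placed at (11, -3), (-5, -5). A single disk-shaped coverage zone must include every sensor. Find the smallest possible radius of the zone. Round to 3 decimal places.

8.062

The smallest circle enclosing two points has them as diameter endpoints.
Centre = midpoint = (3, -4); r² = |(11, -3)−(-5, -5)|²/4 = 260/4 = 65.
r = √65 ≈ 8.062.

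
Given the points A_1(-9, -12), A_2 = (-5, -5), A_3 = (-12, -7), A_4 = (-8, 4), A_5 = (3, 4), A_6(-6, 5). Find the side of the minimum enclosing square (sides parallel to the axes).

17

The bounding box has width 15 and height 17.
An axis-aligned square enclosing the set must have side ≥ max(width, height).
So the minimum side is max(15, 17) = 17.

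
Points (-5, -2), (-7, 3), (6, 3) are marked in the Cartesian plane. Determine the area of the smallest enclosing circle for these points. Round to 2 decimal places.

Call the three points A, B, C in the order given.
Side lengths²: AB² = 29, AC² = 146, BC² = 169.
Since BC² = 169 < 146 + 29 = 175, the triangle is acute, so the smallest enclosing circle is the circumcircle.
Circumcentre = (-0.5, 2.7), r² = 42.34.
Area = π·r² = π·42.34 ≈ 133.02.

133.02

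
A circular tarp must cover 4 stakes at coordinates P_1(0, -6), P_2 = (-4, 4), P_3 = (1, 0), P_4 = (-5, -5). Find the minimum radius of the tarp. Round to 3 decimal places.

By Welzl's lemma the MEC is supported by two points (diametrically opposite) or three points (on a circumcircle).
The farthest pair is P_1–P_2 with squared distance 116. The circle on this segment as diameter has centre (-2, -1) and r² = 116/4 = 29.
Check P_3: distance² to centre = 10 ≤ 29, so it lies inside.
All remaining points lie in this disk, and no smaller disk contains both endpoints, so this is the minimum enclosing circle.
r = √29 ≈ 5.385.

5.385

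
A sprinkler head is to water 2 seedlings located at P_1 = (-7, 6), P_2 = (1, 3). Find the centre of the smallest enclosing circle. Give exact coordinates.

(-3, 4.5)

The smallest circle enclosing two points has them as diameter endpoints.
Centre = midpoint = (-3, 4.5); r² = |P_1P_2|²/4 = 73/4 = 18.25.
Centre = (-3, 4.5).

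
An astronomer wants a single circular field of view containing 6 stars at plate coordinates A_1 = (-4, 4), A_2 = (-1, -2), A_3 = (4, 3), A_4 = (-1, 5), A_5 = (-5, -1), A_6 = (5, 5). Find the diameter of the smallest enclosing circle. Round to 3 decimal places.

By Welzl's lemma the MEC is supported by two points (diametrically opposite) or three points (on a circumcircle).
The farthest pair is A_5–A_6 with squared distance 136. The circle on this segment as diameter has centre (0, 2) and r² = 136/4 = 34.
Check A_1: distance² to centre = 20 ≤ 34, so it lies inside.
All remaining points lie in this disk, and no smaller disk contains both endpoints, so this is the minimum enclosing circle.
Diameter = 2r = 2√34 ≈ 11.662.

11.662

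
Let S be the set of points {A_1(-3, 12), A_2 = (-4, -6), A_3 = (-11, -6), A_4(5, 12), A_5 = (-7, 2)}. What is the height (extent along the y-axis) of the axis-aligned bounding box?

max y = 12, min y = -6, so height = 18.

18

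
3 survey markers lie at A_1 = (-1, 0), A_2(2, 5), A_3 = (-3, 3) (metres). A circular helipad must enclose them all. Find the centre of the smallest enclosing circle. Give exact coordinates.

Side lengths²: A_1A_2² = 34, A_1A_3² = 13, A_2A_3² = 29.
Since A_1A_2² = 34 < 29 + 13 = 42, the triangle is acute, so the smallest enclosing circle is the circumcircle.
Circumcentre = (-1/38, 107/38), r² = 6409/722.
Centre = (-1/38, 107/38).

(-1/38, 107/38)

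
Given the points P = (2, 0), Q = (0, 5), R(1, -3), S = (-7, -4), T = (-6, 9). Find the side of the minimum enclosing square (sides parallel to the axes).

13

The bounding box has width 9 and height 13.
An axis-aligned square enclosing the set must have side ≥ max(width, height).
So the minimum side is max(9, 13) = 13.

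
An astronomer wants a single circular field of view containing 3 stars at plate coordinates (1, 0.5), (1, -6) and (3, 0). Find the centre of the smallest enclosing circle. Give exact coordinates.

(1.25, -2.75)

Call the three points A, B, C in the order given.
Side lengths²: AB² = 42.25, AC² = 4.25, BC² = 40.
Since AB² = 42.25 < 40 + 4.25 = 44.25, the triangle is acute, so the smallest enclosing circle is the circumcircle.
Circumcentre = (1.25, -2.75), r² = 10.625.
Centre = (1.25, -2.75).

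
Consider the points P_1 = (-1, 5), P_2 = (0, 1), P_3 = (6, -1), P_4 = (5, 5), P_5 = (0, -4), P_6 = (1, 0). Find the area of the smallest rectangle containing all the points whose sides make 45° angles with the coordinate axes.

In coordinates u = x + y, v = x − y the rectangle is axis-aligned; the map (x,y)→(u,v) scales areas by 2.
u-values: 4, 1, 5, 10, -4, 1; range = 10 − (-4) = 14.
v-values: -6, -1, 7, 0, 4, 1; range = 7 − (-6) = 13.
Area = (14 × 13) / 2 = 91.

91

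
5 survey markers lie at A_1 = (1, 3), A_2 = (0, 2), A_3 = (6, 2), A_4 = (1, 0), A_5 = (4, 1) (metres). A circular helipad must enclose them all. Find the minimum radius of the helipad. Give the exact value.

3

The farthest pair is A_2–A_3 with squared distance 36. The circle on this segment as diameter has centre (3, 2) and r² = 36/4 = 9.
Check A_1: distance² to centre = 5 ≤ 9, so it lies inside.
All remaining points lie in this disk, and no smaller disk contains both endpoints, so this is the minimum enclosing circle.
r = √9 = 3.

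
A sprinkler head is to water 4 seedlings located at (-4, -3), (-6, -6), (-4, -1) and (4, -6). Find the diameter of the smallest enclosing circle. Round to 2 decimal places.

The minimum enclosing circle of a finite set is fixed by two of the points (as a diameter) or three (as a circumcircle).
The minimum enclosing circle is determined by three boundary points: (-6, -6), (-4, -1), (4, -6).
Their circumcentre is (-1, -5.1) with r² = 25.81.
The farthest remaining point (-4, -3) is at distance² 13.41 ≤ 25.81.
Diameter = 2r = 2√(25.81) ≈ 10.16.

10.16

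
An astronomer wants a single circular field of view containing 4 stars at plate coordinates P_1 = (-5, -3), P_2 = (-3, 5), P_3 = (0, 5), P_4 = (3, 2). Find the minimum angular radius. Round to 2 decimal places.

The minimum enclosing circle is determined by three boundary points: P_1, P_3, P_4.
Their circumcentre is (-41/26, 11/26) with r² = 7921/338.
The farthest remaining point P_2 is at distance² 7765/338 ≤ 7921/338.
r = √(7921/338) ≈ 4.84.

4.84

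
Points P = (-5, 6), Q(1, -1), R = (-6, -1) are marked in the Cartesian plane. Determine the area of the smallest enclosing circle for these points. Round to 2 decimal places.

68.12

Side lengths²: PQ² = 85, PR² = 50, QR² = 49.
Since PQ² = 85 < 50 + 49 = 99, the triangle is acute, so the smallest enclosing circle is the circumcircle.
Circumcentre = (-2.5, 29/14), r² = 2125/98.
Area = π·r² = π·2125/98 ≈ 68.12.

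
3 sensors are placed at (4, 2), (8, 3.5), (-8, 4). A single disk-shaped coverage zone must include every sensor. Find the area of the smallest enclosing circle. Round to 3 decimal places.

Call the three points A, B, C in the order given.
Side lengths²: AB² = 18.25, AC² = 148, BC² = 256.25.
Since BC² = 256.25 ≥ 148 + 18.25 = 166.25, the angle opposite BC is not acute, so the smallest enclosing circle has BC as diameter.
Centre = midpoint of BC = (0, 3.75), r² = 256.25/4 = 64.0625.
Area = π·r² = π·64.0625 ≈ 201.258.

201.258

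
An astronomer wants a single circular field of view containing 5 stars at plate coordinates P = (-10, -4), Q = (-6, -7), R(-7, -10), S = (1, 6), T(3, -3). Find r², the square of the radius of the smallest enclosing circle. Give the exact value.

The minimum enclosing circle of a finite set is fixed by two of the points (as a diameter) or three (as a circumcircle).
The farthest pair is R–S with squared distance 320. The circle on this segment as diameter has centre (-3, -2) and r² = 320/4 = 80.
Check P: distance² to centre = 53 ≤ 80, so it lies inside.
All remaining points lie in this disk, and no smaller disk contains both endpoints, so this is the minimum enclosing circle.

80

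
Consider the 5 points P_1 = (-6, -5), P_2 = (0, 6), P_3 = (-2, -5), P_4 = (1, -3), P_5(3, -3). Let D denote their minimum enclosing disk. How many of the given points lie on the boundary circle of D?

3

By Welzl's lemma the MEC is supported by two points (diametrically opposite) or three points (on a circumcircle).
The minimum enclosing circle is determined by three boundary points: P_1, P_2, P_5.
Their circumcentre is (-141/58, 11/58) with r² = 66725/1682.
The farthest remaining point P_3 is at distance² 45613/1682 ≤ 66725/1682.
The points at distance exactly r from the centre are P_1, P_2, P_5 — 3 points.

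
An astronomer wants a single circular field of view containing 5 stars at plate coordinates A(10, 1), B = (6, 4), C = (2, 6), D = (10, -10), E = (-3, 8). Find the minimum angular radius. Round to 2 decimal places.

A smallest enclosing disk is always determined by at most three of the input points on its boundary.
The farthest pair is D–E with squared distance 493. The circle on this segment as diameter has centre (3.5, -1) and r² = 493/4 = 123.25.
Check A: distance² to centre = 46.25 ≤ 123.25, so it lies inside.
All remaining points lie in this disk, and no smaller disk contains both endpoints, so this is the minimum enclosing circle.
r = √(123.25) ≈ 11.10.

11.10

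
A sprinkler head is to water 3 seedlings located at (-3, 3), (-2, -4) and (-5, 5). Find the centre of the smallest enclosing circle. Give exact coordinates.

(-3.5, 0.5)

Call the three points A, B, C in the order given.
Side lengths²: AB² = 50, AC² = 8, BC² = 90.
Since BC² = 90 ≥ 50 + 8 = 58, the angle opposite BC is not acute, so the smallest enclosing circle has BC as diameter.
Centre = midpoint of BC = (-3.5, 0.5), r² = 90/4 = 22.5.
Centre = (-3.5, 0.5).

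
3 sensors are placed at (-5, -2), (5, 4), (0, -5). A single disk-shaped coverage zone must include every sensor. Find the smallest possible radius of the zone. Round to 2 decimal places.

5.83

Call the three points A, B, C in the order given.
Side lengths²: AB² = 136, AC² = 34, BC² = 106.
Since AB² = 136 < 106 + 34 = 140, the triangle is acute, so the smallest enclosing circle is the circumcircle.
Circumcentre = (0.1, 5/6), r² = 15317/450.
r = √(15317/450) ≈ 5.83.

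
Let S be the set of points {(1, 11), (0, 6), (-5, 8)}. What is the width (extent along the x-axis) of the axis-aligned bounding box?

max x = 1, min x = -5, so width = 6.

6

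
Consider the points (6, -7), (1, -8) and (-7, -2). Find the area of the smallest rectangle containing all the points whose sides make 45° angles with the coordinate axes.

72

In coordinates u = x + y, v = x − y the rectangle is axis-aligned; the map (x,y)→(u,v) scales areas by 2.
u-values: -1, -7, -9; range = -1 − (-9) = 8.
v-values: 13, 9, -5; range = 13 − (-5) = 18.
Area = (8 × 18) / 2 = 72.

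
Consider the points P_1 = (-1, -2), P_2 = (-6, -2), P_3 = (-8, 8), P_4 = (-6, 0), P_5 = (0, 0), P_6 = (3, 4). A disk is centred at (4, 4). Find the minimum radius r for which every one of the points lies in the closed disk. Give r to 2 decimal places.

The required radius is the distance from (4, 4) to the farthest point.
Squared distances: 61, 136, 160, 116, 32, 1.
Maximum is 160, attained at P_3.
r = √160 ≈ 12.65.

12.65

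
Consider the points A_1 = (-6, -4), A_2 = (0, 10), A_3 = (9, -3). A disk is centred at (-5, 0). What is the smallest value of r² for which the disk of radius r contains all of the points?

The required radius is the distance from (-5, 0) to the farthest point.
Squared distances: 17, 125, 205.
Maximum is 205, attained at A_3.

205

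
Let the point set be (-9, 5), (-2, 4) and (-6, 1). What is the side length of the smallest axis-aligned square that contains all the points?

7

The bounding box has width 7 and height 4.
An axis-aligned square enclosing the set must have side ≥ max(width, height).
So the minimum side is max(7, 4) = 7.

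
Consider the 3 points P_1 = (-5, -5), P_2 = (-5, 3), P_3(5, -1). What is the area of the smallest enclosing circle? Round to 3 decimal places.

105.683

Side lengths²: P_1P_2² = 64, P_1P_3² = 116, P_2P_3² = 116.
Since P_2P_3² = 116 < 116 + 64 = 180, the triangle is acute, so the smallest enclosing circle is the circumcircle.
Circumcentre = (-0.8, -1), r² = 33.64.
Area = π·r² = π·33.64 ≈ 105.683.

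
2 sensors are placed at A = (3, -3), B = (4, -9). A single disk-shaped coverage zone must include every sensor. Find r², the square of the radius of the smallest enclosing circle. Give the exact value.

9.25

The smallest circle enclosing two points has them as diameter endpoints.
Centre = midpoint = (3.5, -6); r² = |AB|²/4 = 37/4 = 9.25.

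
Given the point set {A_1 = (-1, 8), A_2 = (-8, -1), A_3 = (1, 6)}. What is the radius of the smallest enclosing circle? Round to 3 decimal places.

5.745

Side lengths²: A_1A_2² = 130, A_1A_3² = 8, A_2A_3² = 130.
Since A_2A_3² = 130 < 130 + 8 = 138, the triangle is acute, so the smallest enclosing circle is the circumcircle.
Circumcentre = (-3.9375, 3.0625), r² = 33.0078125.
r = √(33.0078125) ≈ 5.745.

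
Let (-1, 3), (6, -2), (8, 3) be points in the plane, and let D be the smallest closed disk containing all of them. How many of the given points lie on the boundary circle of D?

3

Call the three points A, B, C in the order given.
Side lengths²: AB² = 74, AC² = 81, BC² = 29.
Since AC² = 81 < 74 + 29 = 103, the triangle is acute, so the smallest enclosing circle is the circumcircle.
Circumcentre = (3.5, 1.9), r² = 21.46.
The points at distance exactly r from the centre are (-1, 3), (6, -2), (8, 3) — 3 points.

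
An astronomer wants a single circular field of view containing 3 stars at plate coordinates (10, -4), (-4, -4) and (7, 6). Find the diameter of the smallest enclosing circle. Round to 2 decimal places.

Call the three points A, B, C in the order given.
Side lengths²: AB² = 196, AC² = 109, BC² = 221.
Since BC² = 221 < 196 + 109 = 305, the triangle is acute, so the smallest enclosing circle is the circumcircle.
Circumcentre = (3, -0.65), r² = 60.2225.
Diameter = 2r = 2√(60.2225) ≈ 15.52.

15.52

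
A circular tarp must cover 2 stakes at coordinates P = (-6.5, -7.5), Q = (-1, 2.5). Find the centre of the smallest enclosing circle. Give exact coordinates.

(-3.75, -2.5)

The smallest circle enclosing two points has them as diameter endpoints.
Centre = midpoint = (-3.75, -2.5); r² = |PQ|²/4 = 130.25/4 = 32.5625.
Centre = (-3.75, -2.5).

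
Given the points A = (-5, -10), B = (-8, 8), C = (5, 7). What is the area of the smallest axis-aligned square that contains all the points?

The bounding box has width 13 and height 18.
An axis-aligned square enclosing the set must have side ≥ max(width, height).
So the minimum side is max(13, 18) = 18.
Area = 18² = 324.

324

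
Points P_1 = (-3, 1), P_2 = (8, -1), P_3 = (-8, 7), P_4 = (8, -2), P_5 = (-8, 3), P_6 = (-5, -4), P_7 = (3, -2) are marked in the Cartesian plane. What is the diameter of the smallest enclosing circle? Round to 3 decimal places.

A smallest enclosing disk is always determined by at most three of the input points on its boundary.
The farthest pair is P_3–P_4 with squared distance 337. The circle on this segment as diameter has centre (0, 2.5) and r² = 337/4 = 84.25.
Check P_1: distance² to centre = 11.25 ≤ 84.25, so it lies inside.
All remaining points lie in this disk, and no smaller disk contains both endpoints, so this is the minimum enclosing circle.
Diameter = 2r = 2√(84.25) ≈ 18.358.

18.358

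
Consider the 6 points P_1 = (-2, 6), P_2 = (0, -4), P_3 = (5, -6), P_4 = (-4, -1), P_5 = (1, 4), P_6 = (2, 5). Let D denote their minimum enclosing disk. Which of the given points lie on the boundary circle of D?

P_1, P_3

The minimum enclosing circle of a finite set is fixed by two of the points (as a diameter) or three (as a circumcircle).
The farthest pair is P_1–P_3 with squared distance 193. The circle on this segment as diameter has centre (1.5, 0) and r² = 193/4 = 48.25.
Check P_2: distance² to centre = 18.25 ≤ 48.25, so it lies inside.
All remaining points lie in this disk, and no smaller disk contains both endpoints, so this is the minimum enclosing circle.
The points at distance exactly r from the centre are P_1, P_3 — 2 points.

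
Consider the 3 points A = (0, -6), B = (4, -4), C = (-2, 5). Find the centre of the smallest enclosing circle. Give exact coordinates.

(-0.3125, -0.375)

Side lengths²: AB² = 20, AC² = 125, BC² = 117.
Since AC² = 125 < 117 + 20 = 137, the triangle is acute, so the smallest enclosing circle is the circumcircle.
Circumcentre = (-0.3125, -0.375), r² = 31.73828125.
Centre = (-0.3125, -0.375).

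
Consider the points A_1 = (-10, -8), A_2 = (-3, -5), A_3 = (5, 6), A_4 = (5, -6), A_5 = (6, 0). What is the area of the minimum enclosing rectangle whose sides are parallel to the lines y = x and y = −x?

In coordinates u = x + y, v = x − y the rectangle is axis-aligned; the map (x,y)→(u,v) scales areas by 2.
u-values: -18, -8, 11, -1, 6; range = 11 − (-18) = 29.
v-values: -2, 2, -1, 11, 6; range = 11 − (-2) = 13.
Area = (29 × 13) / 2 = 188.5.

188.5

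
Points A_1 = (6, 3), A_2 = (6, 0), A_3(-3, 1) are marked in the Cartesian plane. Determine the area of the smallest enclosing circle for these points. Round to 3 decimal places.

67.583

Side lengths²: A_1A_2² = 9, A_1A_3² = 85, A_2A_3² = 82.
Since A_1A_3² = 85 < 82 + 9 = 91, the triangle is acute, so the smallest enclosing circle is the circumcircle.
Circumcentre = (29/18, 1.5), r² = 3485/162.
Area = π·r² = π·3485/162 ≈ 67.583.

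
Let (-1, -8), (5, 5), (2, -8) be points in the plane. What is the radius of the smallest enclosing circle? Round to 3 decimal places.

7.159

Call the three points A, B, C in the order given.
Side lengths²: AB² = 205, AC² = 9, BC² = 178.
Since AB² = 205 ≥ 178 + 9 = 187, the angle opposite AB is not acute, so the smallest enclosing circle has AB as diameter.
Centre = midpoint of AB = (2, -1.5), r² = 205/4 = 51.25.
r = √(51.25) ≈ 7.159.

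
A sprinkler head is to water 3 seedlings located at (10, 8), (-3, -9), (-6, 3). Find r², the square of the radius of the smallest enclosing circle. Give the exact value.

114.5

Call the three points A, B, C in the order given.
Side lengths²: AB² = 458, AC² = 281, BC² = 153.
Since AB² = 458 ≥ 281 + 153 = 434, the angle opposite AB is not acute, so the smallest enclosing circle has AB as diameter.
Centre = midpoint of AB = (3.5, -0.5), r² = 458/4 = 114.5.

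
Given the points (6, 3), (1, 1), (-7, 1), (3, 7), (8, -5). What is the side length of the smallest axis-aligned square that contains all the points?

15

The bounding box has width 15 and height 12.
An axis-aligned square enclosing the set must have side ≥ max(width, height).
So the minimum side is max(15, 12) = 15.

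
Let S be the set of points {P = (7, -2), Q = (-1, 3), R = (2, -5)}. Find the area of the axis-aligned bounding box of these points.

64

x ranges over [-1, 7], width 8.
y ranges over [-5, 3], height 8.
Area = 8 × 8 = 64.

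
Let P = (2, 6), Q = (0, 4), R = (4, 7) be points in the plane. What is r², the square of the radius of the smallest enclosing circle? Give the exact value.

Side lengths²: PQ² = 8, PR² = 5, QR² = 25.
Since QR² = 25 ≥ 8 + 5 = 13, the angle opposite QR is not acute, so the smallest enclosing circle has QR as diameter.
Centre = midpoint of QR = (2, 5.5), r² = 25/4 = 6.25.

6.25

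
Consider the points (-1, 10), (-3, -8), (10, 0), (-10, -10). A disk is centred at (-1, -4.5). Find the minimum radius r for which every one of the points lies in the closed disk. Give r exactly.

The required radius is the distance from (-1, -4.5) to the farthest point.
Squared distances: 210.25, 16.25, 141.25, 111.25.
Maximum is 210.25, attained at (-1, 10).
r = √(210.25) = 14.5.

14.5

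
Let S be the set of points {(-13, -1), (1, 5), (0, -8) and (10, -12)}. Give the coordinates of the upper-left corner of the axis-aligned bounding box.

x-range [-13, 10], y-range [-12, 5].
The upper-left corner is (-13, 5).

(-13, 5)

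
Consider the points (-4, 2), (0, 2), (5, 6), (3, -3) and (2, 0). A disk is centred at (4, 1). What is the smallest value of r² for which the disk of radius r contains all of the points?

65

The required radius is the distance from (4, 1) to the farthest point.
Squared distances: 65, 17, 26, 17, 5.
Maximum is 65, attained at (-4, 2).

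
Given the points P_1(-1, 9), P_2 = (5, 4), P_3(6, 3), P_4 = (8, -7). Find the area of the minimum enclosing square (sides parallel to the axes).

256

The bounding box has width 9 and height 16.
An axis-aligned square enclosing the set must have side ≥ max(width, height).
So the minimum side is max(9, 16) = 16.
Area = 16² = 256.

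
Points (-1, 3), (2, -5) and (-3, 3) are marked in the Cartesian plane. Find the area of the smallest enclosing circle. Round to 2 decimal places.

69.90

Call the three points A, B, C in the order given.
Side lengths²: AB² = 73, AC² = 4, BC² = 89.
Since BC² = 89 ≥ 73 + 4 = 77, the angle opposite BC is not acute, so the smallest enclosing circle has BC as diameter.
Centre = midpoint of BC = (-0.5, -1), r² = 89/4 = 22.25.
Area = π·r² = π·22.25 ≈ 69.90.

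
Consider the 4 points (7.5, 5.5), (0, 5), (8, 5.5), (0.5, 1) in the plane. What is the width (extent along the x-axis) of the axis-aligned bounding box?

8

max x = 8, min x = 0, so width = 8.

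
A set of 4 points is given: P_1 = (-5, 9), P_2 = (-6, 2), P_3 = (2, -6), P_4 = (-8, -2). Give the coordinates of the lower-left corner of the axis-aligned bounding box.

(-8, -6)

x-range [-8, 2], y-range [-6, 9].
The lower-left corner is (-8, -6).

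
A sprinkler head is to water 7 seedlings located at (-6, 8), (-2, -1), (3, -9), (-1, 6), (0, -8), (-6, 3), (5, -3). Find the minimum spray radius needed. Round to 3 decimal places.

The farthest pair is (-6, 8)–(3, -9) with squared distance 370. The circle on this segment as diameter has centre (-1.5, -0.5) and r² = 370/4 = 92.5.
Check (-2, -1): distance² to centre = 0.5 ≤ 92.5, so it lies inside.
All remaining points lie in this disk, and no smaller disk contains both endpoints, so this is the minimum enclosing circle.
r = √(92.5) ≈ 9.618.

9.618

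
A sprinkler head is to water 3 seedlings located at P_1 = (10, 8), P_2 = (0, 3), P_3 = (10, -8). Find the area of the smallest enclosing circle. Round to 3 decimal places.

Side lengths²: P_1P_2² = 125, P_1P_3² = 256, P_2P_3² = 221.
Since P_1P_3² = 256 < 221 + 125 = 346, the triangle is acute, so the smallest enclosing circle is the circumcircle.
Circumcentre = (7.75, 0), r² = 69.0625.
Area = π·r² = π·69.0625 ≈ 216.966.

216.966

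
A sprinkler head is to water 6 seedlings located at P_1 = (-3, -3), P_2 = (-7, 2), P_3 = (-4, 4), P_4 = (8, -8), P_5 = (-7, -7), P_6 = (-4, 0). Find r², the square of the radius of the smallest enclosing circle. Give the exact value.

81.25

A smallest enclosing disk is always determined by at most three of the input points on its boundary.
The farthest pair is P_2–P_4 with squared distance 325. The circle on this segment as diameter has centre (0.5, -3) and r² = 325/4 = 81.25.
Check P_1: distance² to centre = 12.25 ≤ 81.25, so it lies inside.
All remaining points lie in this disk, and no smaller disk contains both endpoints, so this is the minimum enclosing circle.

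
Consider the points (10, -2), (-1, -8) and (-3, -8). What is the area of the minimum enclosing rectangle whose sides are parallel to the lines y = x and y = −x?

66.5

In coordinates u = x + y, v = x − y the rectangle is axis-aligned; the map (x,y)→(u,v) scales areas by 2.
u-values: 8, -9, -11; range = 8 − (-11) = 19.
v-values: 12, 7, 5; range = 12 − 5 = 7.
Area = (19 × 7) / 2 = 66.5.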